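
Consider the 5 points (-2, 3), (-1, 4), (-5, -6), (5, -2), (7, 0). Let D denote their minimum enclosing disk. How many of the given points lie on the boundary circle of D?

The minimum enclosing circle is determined by three boundary points: (-1, 4), (-5, -6), (7, 0).
Their circumcentre is (0.75, -2.5) with r² = 45.3125.
The farthest remaining point (-2, 3) is at distance² 37.8125 ≤ 45.3125.
The points at distance exactly r from the centre are (-1, 4), (-5, -6), (7, 0) — 3 points.

3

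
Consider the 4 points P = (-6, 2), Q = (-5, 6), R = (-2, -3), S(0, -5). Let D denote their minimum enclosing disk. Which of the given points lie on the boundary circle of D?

The farthest pair is Q–S with squared distance 146. The circle on this segment as diameter has centre (-2.5, 0.5) and r² = 146/4 = 36.5.
Check P: distance² to centre = 14.5 ≤ 36.5, so it lies inside.
All remaining points lie in this disk, and no smaller disk contains both endpoints, so this is the minimum enclosing circle.
The points at distance exactly r from the centre are Q, S — 2 points.

Q, S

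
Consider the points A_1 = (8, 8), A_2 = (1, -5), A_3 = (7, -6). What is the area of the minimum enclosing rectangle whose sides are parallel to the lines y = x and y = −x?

130

In coordinates u = x + y, v = x − y the rectangle is axis-aligned; the map (x,y)→(u,v) scales areas by 2.
u-values: 16, -4, 1; range = 16 − (-4) = 20.
v-values: 0, 6, 13; range = 13 − 0 = 13.
Area = (20 × 13) / 2 = 130.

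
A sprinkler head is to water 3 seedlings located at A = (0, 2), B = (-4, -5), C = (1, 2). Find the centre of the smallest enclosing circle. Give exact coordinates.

(-1.5, -1.5)

Side lengths²: AB² = 65, AC² = 1, BC² = 74.
Since BC² = 74 ≥ 65 + 1 = 66, the angle opposite BC is not acute, so the smallest enclosing circle has BC as diameter.
Centre = midpoint of BC = (-1.5, -1.5), r² = 74/4 = 18.5.
Centre = (-1.5, -1.5).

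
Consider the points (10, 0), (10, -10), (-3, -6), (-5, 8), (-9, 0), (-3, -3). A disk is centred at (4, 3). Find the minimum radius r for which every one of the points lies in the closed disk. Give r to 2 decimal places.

The required radius is the distance from (4, 3) to the farthest point.
Squared distances: 45, 205, 130, 106, 178, 85.
Maximum is 205, attained at (10, -10).
r = √205 ≈ 14.32.

14.32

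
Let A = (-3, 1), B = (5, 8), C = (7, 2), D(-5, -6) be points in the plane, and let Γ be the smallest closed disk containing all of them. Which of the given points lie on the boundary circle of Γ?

The farthest pair is B–D with squared distance 296. The circle on this segment as diameter has centre (0, 1) and r² = 296/4 = 74.
Check A: distance² to centre = 9 ≤ 74, so it lies inside.
All remaining points lie in this disk, and no smaller disk contains both endpoints, so this is the minimum enclosing circle.
The points at distance exactly r from the centre are B, D — 2 points.

B, D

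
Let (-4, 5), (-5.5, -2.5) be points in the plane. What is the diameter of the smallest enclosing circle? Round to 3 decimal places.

The smallest circle enclosing two points has them as diameter endpoints.
Centre = midpoint = (-4.75, 1.25); r² = |(-4, 5)−(-5.5, -2.5)|²/4 = 58.5/4 = 14.625.
Diameter = 2r = 2√(14.625) ≈ 7.649.

7.649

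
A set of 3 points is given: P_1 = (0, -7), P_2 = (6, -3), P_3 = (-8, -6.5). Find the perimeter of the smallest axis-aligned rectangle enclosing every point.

Width = max x − min x = 6 − (-8) = 14.
Height = max y − min y = -3 − (-7) = 4.
Perimeter = 2(14 + 4) = 36.

36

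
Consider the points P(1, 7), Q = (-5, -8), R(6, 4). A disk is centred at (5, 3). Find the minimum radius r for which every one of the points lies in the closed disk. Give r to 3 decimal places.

The required radius is the distance from (5, 3) to the farthest point.
Squared distances: 32, 221, 2.
Maximum is 221, attained at Q.
r = √221 ≈ 14.866.

14.866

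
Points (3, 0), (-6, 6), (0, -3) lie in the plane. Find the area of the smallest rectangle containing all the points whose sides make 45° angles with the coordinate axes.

45

In coordinates u = x + y, v = x − y the rectangle is axis-aligned; the map (x,y)→(u,v) scales areas by 2.
u-values: 3, 0, -3; range = 3 − (-3) = 6.
v-values: 3, -12, 3; range = 3 − (-12) = 15.
Area = (6 × 15) / 2 = 45.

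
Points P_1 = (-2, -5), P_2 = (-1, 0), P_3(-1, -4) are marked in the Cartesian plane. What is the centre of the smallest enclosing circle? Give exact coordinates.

(-1.5, -2.5)

Side lengths²: P_1P_2² = 26, P_1P_3² = 2, P_2P_3² = 16.
Since P_1P_2² = 26 ≥ 16 + 2 = 18, the angle opposite P_1P_2 is not acute, so the smallest enclosing circle has P_1P_2 as diameter.
Centre = midpoint of P_1P_2 = (-1.5, -2.5), r² = 26/4 = 6.5.
Centre = (-1.5, -2.5).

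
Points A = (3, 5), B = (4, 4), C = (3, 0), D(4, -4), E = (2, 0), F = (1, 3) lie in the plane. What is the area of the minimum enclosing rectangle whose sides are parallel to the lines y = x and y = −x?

40

In coordinates u = x + y, v = x − y the rectangle is axis-aligned; the map (x,y)→(u,v) scales areas by 2.
u-values: 8, 8, 3, 0, 2, 4; range = 8 − 0 = 8.
v-values: -2, 0, 3, 8, 2, -2; range = 8 − (-2) = 10.
Area = (8 × 10) / 2 = 40.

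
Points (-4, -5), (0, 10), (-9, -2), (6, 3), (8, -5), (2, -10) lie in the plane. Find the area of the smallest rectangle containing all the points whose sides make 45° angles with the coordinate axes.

241.5

In coordinates u = x + y, v = x − y the rectangle is axis-aligned; the map (x,y)→(u,v) scales areas by 2.
u-values: -9, 10, -11, 9, 3, -8; range = 10 − (-11) = 21.
v-values: 1, -10, -7, 3, 13, 12; range = 13 − (-10) = 23.
Area = (21 × 23) / 2 = 241.5.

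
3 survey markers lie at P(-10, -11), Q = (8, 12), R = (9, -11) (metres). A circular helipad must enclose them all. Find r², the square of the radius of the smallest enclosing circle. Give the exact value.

Side lengths²: PQ² = 853, PR² = 361, QR² = 530.
Since PQ² = 853 < 530 + 361 = 891, the triangle is acute, so the smallest enclosing circle is the circumcircle.
Circumcentre = (-0.5, 5/46), r² = 226045/1058.

226045/1058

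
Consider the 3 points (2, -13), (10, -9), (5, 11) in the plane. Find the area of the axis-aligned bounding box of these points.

x ranges over [2, 10], width 8.
y ranges over [-13, 11], height 24.
Area = 8 × 24 = 192.

192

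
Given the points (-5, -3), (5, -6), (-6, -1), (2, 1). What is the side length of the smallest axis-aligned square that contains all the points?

11

The bounding box has width 11 and height 7.
An axis-aligned square enclosing the set must have side ≥ max(width, height).
So the minimum side is max(11, 7) = 11.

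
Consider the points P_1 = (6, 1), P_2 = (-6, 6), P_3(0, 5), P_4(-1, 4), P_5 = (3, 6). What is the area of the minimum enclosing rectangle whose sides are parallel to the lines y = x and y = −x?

76.5

In coordinates u = x + y, v = x − y the rectangle is axis-aligned; the map (x,y)→(u,v) scales areas by 2.
u-values: 7, 0, 5, 3, 9; range = 9 − 0 = 9.
v-values: 5, -12, -5, -5, -3; range = 5 − (-12) = 17.
Area = (9 × 17) / 2 = 76.5.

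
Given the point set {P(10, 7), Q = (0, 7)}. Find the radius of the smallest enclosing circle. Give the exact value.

5

The smallest circle enclosing two points has them as diameter endpoints.
Centre = midpoint = (5, 7); r² = |PQ|²/4 = 100/4 = 25.
r = √25 = 5.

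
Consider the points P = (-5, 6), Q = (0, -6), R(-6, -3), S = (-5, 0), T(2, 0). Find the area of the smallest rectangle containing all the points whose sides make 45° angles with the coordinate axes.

93.5

In coordinates u = x + y, v = x − y the rectangle is axis-aligned; the map (x,y)→(u,v) scales areas by 2.
u-values: 1, -6, -9, -5, 2; range = 2 − (-9) = 11.
v-values: -11, 6, -3, -5, 2; range = 6 − (-11) = 17.
Area = (11 × 17) / 2 = 93.5.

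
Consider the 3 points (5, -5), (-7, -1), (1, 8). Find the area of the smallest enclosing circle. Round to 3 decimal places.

171.986

Call the three points A, B, C in the order given.
Side lengths²: AB² = 160, AC² = 185, BC² = 145.
Since AC² = 185 < 160 + 145 = 305, the triangle is acute, so the smallest enclosing circle is the circumcircle.
Circumcentre = (3/14, 9/14), r² = 5365/98.
Area = π·r² = π·5365/98 ≈ 171.986.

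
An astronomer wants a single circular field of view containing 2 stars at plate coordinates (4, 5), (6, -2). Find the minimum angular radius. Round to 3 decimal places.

3.640

The smallest circle enclosing two points has them as diameter endpoints.
Centre = midpoint = (5, 1.5); r² = |(4, 5)−(6, -2)|²/4 = 53/4 = 13.25.
r = √(13.25) ≈ 3.640.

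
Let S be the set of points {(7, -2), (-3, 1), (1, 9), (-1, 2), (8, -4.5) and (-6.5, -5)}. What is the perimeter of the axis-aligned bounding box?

Width = max x − min x = 8 − (-6.5) = 14.5.
Height = max y − min y = 9 − (-5) = 14.
Perimeter = 2(14.5 + 14) = 57.

57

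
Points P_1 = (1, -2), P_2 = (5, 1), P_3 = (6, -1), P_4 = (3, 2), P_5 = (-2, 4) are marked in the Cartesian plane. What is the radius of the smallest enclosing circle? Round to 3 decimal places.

4.717

The minimum enclosing circle of a finite set is fixed by two of the points (as a diameter) or three (as a circumcircle).
The farthest pair is P_3–P_5 with squared distance 89. The circle on this segment as diameter has centre (2, 1.5) and r² = 89/4 = 22.25.
Check P_1: distance² to centre = 13.25 ≤ 22.25, so it lies inside.
All remaining points lie in this disk, and no smaller disk contains both endpoints, so this is the minimum enclosing circle.
r = √(22.25) ≈ 4.717.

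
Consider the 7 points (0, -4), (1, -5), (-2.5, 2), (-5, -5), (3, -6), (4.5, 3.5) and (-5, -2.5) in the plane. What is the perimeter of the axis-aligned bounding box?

Width = max x − min x = 4.5 − (-5) = 9.5.
Height = max y − min y = 3.5 − (-6) = 9.5.
Perimeter = 2(9.5 + 9.5) = 38.

38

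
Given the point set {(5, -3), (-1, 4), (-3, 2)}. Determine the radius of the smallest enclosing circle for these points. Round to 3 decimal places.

Call the three points A, B, C in the order given.
Side lengths²: AB² = 85, AC² = 89, BC² = 8.
Since AC² = 89 < 85 + 8 = 93, the triangle is acute, so the smallest enclosing circle is the circumcircle.
Circumcentre = (31/26, -5/26), r² = 7565/338.
r = √(7565/338) ≈ 4.731.

4.731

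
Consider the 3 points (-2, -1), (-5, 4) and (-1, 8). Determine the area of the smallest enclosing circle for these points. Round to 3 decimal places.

64.403

Call the three points A, B, C in the order given.
Side lengths²: AB² = 34, AC² = 82, BC² = 32.
Since AC² = 82 ≥ 34 + 32 = 66, the angle opposite AC is not acute, so the smallest enclosing circle has AC as diameter.
Centre = midpoint of AC = (-1.5, 3.5), r² = 82/4 = 20.5.
Area = π·r² = π·20.5 ≈ 64.403.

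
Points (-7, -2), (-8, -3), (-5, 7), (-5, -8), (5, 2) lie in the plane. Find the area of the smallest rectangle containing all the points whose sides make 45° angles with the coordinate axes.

150

In coordinates u = x + y, v = x − y the rectangle is axis-aligned; the map (x,y)→(u,v) scales areas by 2.
u-values: -9, -11, 2, -13, 7; range = 7 − (-13) = 20.
v-values: -5, -5, -12, 3, 3; range = 3 − (-12) = 15.
Area = (20 × 15) / 2 = 150.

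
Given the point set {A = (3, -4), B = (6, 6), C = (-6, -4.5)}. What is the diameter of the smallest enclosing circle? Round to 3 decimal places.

15.945

Side lengths²: AB² = 109, AC² = 81.25, BC² = 254.25.
Since BC² = 254.25 ≥ 109 + 81.25 = 190.25, the angle opposite BC is not acute, so the smallest enclosing circle has BC as diameter.
Centre = midpoint of BC = (0, 0.75), r² = 254.25/4 = 63.5625.
Diameter = 2r = 2√(63.5625) ≈ 15.945.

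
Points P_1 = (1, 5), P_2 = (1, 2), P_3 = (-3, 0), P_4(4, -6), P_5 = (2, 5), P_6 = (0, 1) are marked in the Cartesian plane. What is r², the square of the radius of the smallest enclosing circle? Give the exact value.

The farthest pair is P_1–P_4 with squared distance 130. The circle on this segment as diameter has centre (2.5, -0.5) and r² = 130/4 = 32.5.
Check P_2: distance² to centre = 8.5 ≤ 32.5, so it lies inside.
All remaining points lie in this disk, and no smaller disk contains both endpoints, so this is the minimum enclosing circle.

32.5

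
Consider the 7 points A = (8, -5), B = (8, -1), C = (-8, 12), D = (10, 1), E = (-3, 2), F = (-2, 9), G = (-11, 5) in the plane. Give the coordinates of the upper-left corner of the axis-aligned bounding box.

(-11, 12)

x-range [-11, 10], y-range [-5, 12].
The upper-left corner is (-11, 12).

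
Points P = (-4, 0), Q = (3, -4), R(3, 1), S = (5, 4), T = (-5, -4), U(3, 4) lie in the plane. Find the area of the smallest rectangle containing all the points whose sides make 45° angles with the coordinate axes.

99

In coordinates u = x + y, v = x − y the rectangle is axis-aligned; the map (x,y)→(u,v) scales areas by 2.
u-values: -4, -1, 4, 9, -9, 7; range = 9 − (-9) = 18.
v-values: -4, 7, 2, 1, -1, -1; range = 7 − (-4) = 11.
Area = (18 × 11) / 2 = 99.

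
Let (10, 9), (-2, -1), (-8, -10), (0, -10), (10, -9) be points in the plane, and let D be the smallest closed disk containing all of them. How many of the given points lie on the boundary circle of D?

The farthest pair is (10, 9)–(-8, -10) with squared distance 685. The circle on this segment as diameter has centre (1, -0.5) and r² = 685/4 = 171.25.
Check (-2, -1): distance² to centre = 9.25 ≤ 171.25, so it lies inside.
All remaining points lie in this disk, and no smaller disk contains both endpoints, so this is the minimum enclosing circle.
The points at distance exactly r from the centre are (10, 9), (-8, -10) — 2 points.

2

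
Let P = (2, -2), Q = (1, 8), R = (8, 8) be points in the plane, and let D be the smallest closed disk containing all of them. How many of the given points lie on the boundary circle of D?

3

Side lengths²: PQ² = 101, PR² = 136, QR² = 49.
Since PR² = 136 < 101 + 49 = 150, the triangle is acute, so the smallest enclosing circle is the circumcircle.
Circumcentre = (4.5, 3.3), r² = 34.34.
The points at distance exactly r from the centre are P, Q, R — 3 points.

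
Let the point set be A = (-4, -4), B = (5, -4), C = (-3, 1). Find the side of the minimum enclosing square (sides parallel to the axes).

The bounding box has width 9 and height 5.
An axis-aligned square enclosing the set must have side ≥ max(width, height).
So the minimum side is max(9, 5) = 9.

9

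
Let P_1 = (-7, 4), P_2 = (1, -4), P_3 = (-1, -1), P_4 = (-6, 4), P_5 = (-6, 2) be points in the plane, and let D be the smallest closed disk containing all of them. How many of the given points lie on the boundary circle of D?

The farthest pair is P_1–P_2 with squared distance 128. The circle on this segment as diameter has centre (-3, 0) and r² = 128/4 = 32.
Check P_3: distance² to centre = 5 ≤ 32, so it lies inside.
All remaining points lie in this disk, and no smaller disk contains both endpoints, so this is the minimum enclosing circle.
The points at distance exactly r from the centre are P_1, P_2 — 2 points.

2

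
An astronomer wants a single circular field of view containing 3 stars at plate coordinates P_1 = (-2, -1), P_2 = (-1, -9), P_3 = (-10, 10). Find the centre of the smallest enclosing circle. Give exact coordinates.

(-5.5, 0.5)

Side lengths²: P_1P_2² = 65, P_1P_3² = 185, P_2P_3² = 442.
Since P_2P_3² = 442 ≥ 185 + 65 = 250, the angle opposite P_2P_3 is not acute, so the smallest enclosing circle has P_2P_3 as diameter.
Centre = midpoint of P_2P_3 = (-5.5, 0.5), r² = 442/4 = 110.5.
Centre = (-5.5, 0.5).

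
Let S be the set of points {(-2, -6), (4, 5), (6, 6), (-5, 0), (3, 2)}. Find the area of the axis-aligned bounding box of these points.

132

x ranges over [-5, 6], width 11.
y ranges over [-6, 6], height 12.
Area = 11 × 12 = 132.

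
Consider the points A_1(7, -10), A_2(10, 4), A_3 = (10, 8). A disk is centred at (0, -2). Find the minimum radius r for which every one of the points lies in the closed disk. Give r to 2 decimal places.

14.14

The required radius is the distance from (0, -2) to the farthest point.
Squared distances: 113, 136, 200.
Maximum is 200, attained at A_3.
r = √200 ≈ 14.14.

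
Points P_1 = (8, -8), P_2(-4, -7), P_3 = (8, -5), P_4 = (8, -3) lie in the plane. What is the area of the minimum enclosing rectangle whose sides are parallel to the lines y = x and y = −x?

104

In coordinates u = x + y, v = x − y the rectangle is axis-aligned; the map (x,y)→(u,v) scales areas by 2.
u-values: 0, -11, 3, 5; range = 5 − (-11) = 16.
v-values: 16, 3, 13, 11; range = 16 − 3 = 13.
Area = (16 × 13) / 2 = 104.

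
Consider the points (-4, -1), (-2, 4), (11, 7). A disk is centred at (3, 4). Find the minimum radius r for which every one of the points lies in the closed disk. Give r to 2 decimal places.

The required radius is the distance from (3, 4) to the farthest point.
Squared distances: 74, 25, 73.
Maximum is 74, attained at (-4, -1).
r = √74 ≈ 8.60.

8.60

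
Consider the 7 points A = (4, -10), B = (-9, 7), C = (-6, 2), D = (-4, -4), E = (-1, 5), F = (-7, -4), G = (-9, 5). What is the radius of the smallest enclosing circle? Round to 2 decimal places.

The farthest pair is A–B with squared distance 458. The circle on this segment as diameter has centre (-2.5, -1.5) and r² = 458/4 = 114.5.
Check C: distance² to centre = 24.5 ≤ 114.5, so it lies inside.
All remaining points lie in this disk, and no smaller disk contains both endpoints, so this is the minimum enclosing circle.
r = √(114.5) ≈ 10.70.

10.70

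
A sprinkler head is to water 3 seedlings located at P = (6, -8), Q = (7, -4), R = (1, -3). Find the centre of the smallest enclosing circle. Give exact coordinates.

(3.7, -5.3)

Side lengths²: PQ² = 17, PR² = 50, QR² = 37.
Since PR² = 50 < 37 + 17 = 54, the triangle is acute, so the smallest enclosing circle is the circumcircle.
Circumcentre = (3.7, -5.3), r² = 12.58.
Centre = (3.7, -5.3).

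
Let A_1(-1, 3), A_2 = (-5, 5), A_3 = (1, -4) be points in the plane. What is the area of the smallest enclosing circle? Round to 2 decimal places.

Side lengths²: A_1A_2² = 20, A_1A_3² = 53, A_2A_3² = 117.
Since A_2A_3² = 117 ≥ 53 + 20 = 73, the angle opposite A_2A_3 is not acute, so the smallest enclosing circle has A_2A_3 as diameter.
Centre = midpoint of A_2A_3 = (-2, 0.5), r² = 117/4 = 29.25.
Area = π·r² = π·29.25 ≈ 91.89.

91.89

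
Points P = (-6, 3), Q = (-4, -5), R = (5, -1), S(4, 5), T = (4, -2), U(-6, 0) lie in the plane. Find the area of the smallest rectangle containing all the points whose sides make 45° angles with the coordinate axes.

135

In coordinates u = x + y, v = x − y the rectangle is axis-aligned; the map (x,y)→(u,v) scales areas by 2.
u-values: -3, -9, 4, 9, 2, -6; range = 9 − (-9) = 18.
v-values: -9, 1, 6, -1, 6, -6; range = 6 − (-9) = 15.
Area = (18 × 15) / 2 = 135.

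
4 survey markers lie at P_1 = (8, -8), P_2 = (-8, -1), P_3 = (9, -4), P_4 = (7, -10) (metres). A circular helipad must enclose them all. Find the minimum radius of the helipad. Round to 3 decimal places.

8.842

The minimum enclosing circle of a finite set is fixed by two of the points (as a diameter) or three (as a circumcircle).
The minimum enclosing circle is determined by three boundary points: P_2, P_3, P_4.
Their circumcentre is (1/6, -79/18) with r² = 12665/162.
The farthest remaining point P_1 is at distance² 12053/162 ≤ 12665/162.
r = √(12665/162) ≈ 8.842.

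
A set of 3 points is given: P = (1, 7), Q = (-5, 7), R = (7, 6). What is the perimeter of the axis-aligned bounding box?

Width = max x − min x = 7 − (-5) = 12.
Height = max y − min y = 7 − 6 = 1.
Perimeter = 2(12 + 1) = 26.

26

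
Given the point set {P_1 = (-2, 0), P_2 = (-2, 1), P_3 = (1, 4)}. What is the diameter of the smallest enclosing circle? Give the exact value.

Side lengths²: P_1P_2² = 1, P_1P_3² = 25, P_2P_3² = 18.
Since P_1P_3² = 25 ≥ 18 + 1 = 19, the angle opposite P_1P_3 is not acute, so the smallest enclosing circle has P_1P_3 as diameter.
Centre = midpoint of P_1P_3 = (-0.5, 2), r² = 25/4 = 6.25.
Diameter = 2r = 2√(6.25) = 5.

5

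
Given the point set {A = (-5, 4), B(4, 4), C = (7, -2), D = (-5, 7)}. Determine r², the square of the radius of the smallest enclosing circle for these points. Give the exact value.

The minimum enclosing circle of a finite set is fixed by two of the points (as a diameter) or three (as a circumcircle).
The farthest pair is C–D with squared distance 225. The circle on this segment as diameter has centre (1, 2.5) and r² = 225/4 = 56.25.
Check A: distance² to centre = 38.25 ≤ 56.25, so it lies inside.
All remaining points lie in this disk, and no smaller disk contains both endpoints, so this is the minimum enclosing circle.

56.25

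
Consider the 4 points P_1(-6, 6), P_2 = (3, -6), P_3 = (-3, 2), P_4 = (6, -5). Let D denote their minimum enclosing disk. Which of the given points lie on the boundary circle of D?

P_1, P_4

A smallest enclosing disk is always determined by at most three of the input points on its boundary.
The farthest pair is P_1–P_4 with squared distance 265. The circle on this segment as diameter has centre (0, 0.5) and r² = 265/4 = 66.25.
Check P_2: distance² to centre = 51.25 ≤ 66.25, so it lies inside.
All remaining points lie in this disk, and no smaller disk contains both endpoints, so this is the minimum enclosing circle.
The points at distance exactly r from the centre are P_1, P_4 — 2 points.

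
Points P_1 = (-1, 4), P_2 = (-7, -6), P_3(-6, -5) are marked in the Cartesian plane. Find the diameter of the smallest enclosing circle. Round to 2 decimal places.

11.66

Side lengths²: P_1P_2² = 136, P_1P_3² = 106, P_2P_3² = 2.
Since P_1P_2² = 136 ≥ 106 + 2 = 108, the angle opposite P_1P_2 is not acute, so the smallest enclosing circle has P_1P_2 as diameter.
Centre = midpoint of P_1P_2 = (-4, -1), r² = 136/4 = 34.
Diameter = 2r = 2√34 ≈ 11.66.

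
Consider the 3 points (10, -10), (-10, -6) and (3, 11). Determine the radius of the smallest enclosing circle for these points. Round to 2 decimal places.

Call the three points A, B, C in the order given.
Side lengths²: AB² = 416, AC² = 490, BC² = 458.
Since AC² = 490 < 458 + 416 = 874, the triangle is acute, so the smallest enclosing circle is the circumcircle.
Circumcentre = (19/14, -17/14), r² = 14885/98.
r = √(14885/98) ≈ 12.32.

12.32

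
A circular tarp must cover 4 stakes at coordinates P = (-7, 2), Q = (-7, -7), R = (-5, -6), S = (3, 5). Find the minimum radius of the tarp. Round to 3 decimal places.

By Welzl's lemma the MEC is supported by two points (diametrically opposite) or three points (on a circumcircle).
The farthest pair is Q–S with squared distance 244. The circle on this segment as diameter has centre (-2, -1) and r² = 244/4 = 61.
Check P: distance² to centre = 34 ≤ 61, so it lies inside.
All remaining points lie in this disk, and no smaller disk contains both endpoints, so this is the minimum enclosing circle.
r = √61 ≈ 7.810.

7.810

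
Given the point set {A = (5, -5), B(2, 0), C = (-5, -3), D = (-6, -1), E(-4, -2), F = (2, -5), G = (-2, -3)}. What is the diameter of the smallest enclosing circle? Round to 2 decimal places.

The minimum enclosing circle of a finite set is fixed by two of the points (as a diameter) or three (as a circumcircle).
The farthest pair is A–D with squared distance 137. The circle on this segment as diameter has centre (-0.5, -3) and r² = 137/4 = 34.25.
Check B: distance² to centre = 15.25 ≤ 34.25, so it lies inside.
All remaining points lie in this disk, and no smaller disk contains both endpoints, so this is the minimum enclosing circle.
Diameter = 2r = 2√(34.25) ≈ 11.70.

11.70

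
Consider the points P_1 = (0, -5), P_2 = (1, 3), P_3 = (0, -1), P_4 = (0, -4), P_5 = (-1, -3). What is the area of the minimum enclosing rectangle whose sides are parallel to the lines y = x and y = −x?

31.5

In coordinates u = x + y, v = x − y the rectangle is axis-aligned; the map (x,y)→(u,v) scales areas by 2.
u-values: -5, 4, -1, -4, -4; range = 4 − (-5) = 9.
v-values: 5, -2, 1, 4, 2; range = 5 − (-2) = 7.
Area = (9 × 7) / 2 = 31.5.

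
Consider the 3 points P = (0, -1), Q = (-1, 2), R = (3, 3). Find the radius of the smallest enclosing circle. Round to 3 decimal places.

Side lengths²: PQ² = 10, PR² = 25, QR² = 17.
Since PR² = 25 < 17 + 10 = 27, the triangle is acute, so the smallest enclosing circle is the circumcircle.
Circumcentre = (35/26, 29/26), r² = 2125/338.
r = √(2125/338) ≈ 2.507.

2.507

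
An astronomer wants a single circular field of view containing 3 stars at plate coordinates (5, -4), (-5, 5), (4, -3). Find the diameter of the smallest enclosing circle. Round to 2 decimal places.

13.45

Call the three points A, B, C in the order given.
Side lengths²: AB² = 181, AC² = 2, BC² = 145.
Since AB² = 181 ≥ 145 + 2 = 147, the angle opposite AB is not acute, so the smallest enclosing circle has AB as diameter.
Centre = midpoint of AB = (0, 0.5), r² = 181/4 = 45.25.
Diameter = 2r = 2√(45.25) ≈ 13.45.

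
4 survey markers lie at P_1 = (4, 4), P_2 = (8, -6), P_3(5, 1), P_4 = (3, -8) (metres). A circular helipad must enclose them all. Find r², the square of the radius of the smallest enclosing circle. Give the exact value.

36.25

The farthest pair is P_1–P_4 with squared distance 145. The circle on this segment as diameter has centre (3.5, -2) and r² = 145/4 = 36.25.
Check P_2: distance² to centre = 36.25 ≤ 36.25, so it lies inside.
All remaining points lie in this disk, and no smaller disk contains both endpoints, so this is the minimum enclosing circle.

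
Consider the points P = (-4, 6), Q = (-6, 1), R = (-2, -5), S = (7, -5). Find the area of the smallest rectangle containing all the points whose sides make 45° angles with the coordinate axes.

In coordinates u = x + y, v = x − y the rectangle is axis-aligned; the map (x,y)→(u,v) scales areas by 2.
u-values: 2, -5, -7, 2; range = 2 − (-7) = 9.
v-values: -10, -7, 3, 12; range = 12 − (-10) = 22.
Area = (9 × 22) / 2 = 99.

99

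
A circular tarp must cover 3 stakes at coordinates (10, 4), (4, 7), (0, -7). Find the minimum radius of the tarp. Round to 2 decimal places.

7.56

Call the three points A, B, C in the order given.
Side lengths²: AB² = 45, AC² = 221, BC² = 212.
Since AC² = 221 < 212 + 45 = 257, the triangle is acute, so the smallest enclosing circle is the circumcircle.
Circumcentre = (3.96875, -0.5625), r² = 57.1923828125.
r = √(57.1923828125) ≈ 7.56.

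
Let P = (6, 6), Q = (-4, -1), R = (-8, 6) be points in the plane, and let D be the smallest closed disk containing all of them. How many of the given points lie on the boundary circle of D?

Side lengths²: PQ² = 149, PR² = 196, QR² = 65.
Since PR² = 196 < 149 + 65 = 214, the triangle is acute, so the smallest enclosing circle is the circumcircle.
Circumcentre = (-1, 75/14), r² = 9685/196.
The points at distance exactly r from the centre are P, Q, R — 3 points.

3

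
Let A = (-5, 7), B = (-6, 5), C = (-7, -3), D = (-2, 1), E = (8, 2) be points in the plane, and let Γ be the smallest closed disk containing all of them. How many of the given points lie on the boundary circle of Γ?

A smallest enclosing disk is always determined by at most three of the input points on its boundary.
The minimum enclosing circle is determined by three boundary points: A, C, E.
Their circumcentre is (1/14, 11/14) with r² = 6305/98.
The farthest remaining point B is at distance² 5353/98 ≤ 6305/98.
The points at distance exactly r from the centre are A, C, E — 3 points.

3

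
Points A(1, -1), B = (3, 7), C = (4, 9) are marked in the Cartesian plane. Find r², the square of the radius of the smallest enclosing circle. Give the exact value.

Side lengths²: AB² = 68, AC² = 109, BC² = 5.
Since AC² = 109 ≥ 68 + 5 = 73, the angle opposite AC is not acute, so the smallest enclosing circle has AC as diameter.
Centre = midpoint of AC = (2.5, 4), r² = 109/4 = 27.25.

27.25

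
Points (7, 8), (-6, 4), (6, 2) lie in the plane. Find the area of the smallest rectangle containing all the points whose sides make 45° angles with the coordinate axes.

119

In coordinates u = x + y, v = x − y the rectangle is axis-aligned; the map (x,y)→(u,v) scales areas by 2.
u-values: 15, -2, 8; range = 15 − (-2) = 17.
v-values: -1, -10, 4; range = 4 − (-10) = 14.
Area = (17 × 14) / 2 = 119.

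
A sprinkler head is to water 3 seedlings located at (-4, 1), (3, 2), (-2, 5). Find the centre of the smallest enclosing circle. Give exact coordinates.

Call the three points A, B, C in the order given.
Side lengths²: AB² = 50, AC² = 20, BC² = 34.
Since AB² = 50 < 34 + 20 = 54, the triangle is acute, so the smallest enclosing circle is the circumcircle.
Circumcentre = (-7/13, 23/13), r² = 2125/169.
Centre = (-7/13, 23/13).

(-7/13, 23/13)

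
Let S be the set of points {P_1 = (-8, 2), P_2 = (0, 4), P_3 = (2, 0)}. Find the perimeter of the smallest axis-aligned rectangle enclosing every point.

28

Width = max x − min x = 2 − (-8) = 10.
Height = max y − min y = 4 − 0 = 4.
Perimeter = 2(10 + 4) = 28.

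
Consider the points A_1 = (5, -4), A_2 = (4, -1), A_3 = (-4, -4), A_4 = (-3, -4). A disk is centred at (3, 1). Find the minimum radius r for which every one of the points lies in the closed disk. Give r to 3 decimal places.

8.602

The required radius is the distance from (3, 1) to the farthest point.
Squared distances: 29, 5, 74, 61.
Maximum is 74, attained at A_3.
r = √74 ≈ 8.602.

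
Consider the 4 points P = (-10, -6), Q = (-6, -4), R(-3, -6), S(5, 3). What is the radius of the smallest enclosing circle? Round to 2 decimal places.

8.75

The farthest pair is P–S with squared distance 306. The circle on this segment as diameter has centre (-2.5, -1.5) and r² = 306/4 = 76.5.
Check Q: distance² to centre = 18.5 ≤ 76.5, so it lies inside.
All remaining points lie in this disk, and no smaller disk contains both endpoints, so this is the minimum enclosing circle.
r = √(76.5) ≈ 8.75.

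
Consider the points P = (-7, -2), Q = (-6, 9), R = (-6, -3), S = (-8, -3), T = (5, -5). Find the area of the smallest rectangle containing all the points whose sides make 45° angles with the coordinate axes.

In coordinates u = x + y, v = x − y the rectangle is axis-aligned; the map (x,y)→(u,v) scales areas by 2.
u-values: -9, 3, -9, -11, 0; range = 3 − (-11) = 14.
v-values: -5, -15, -3, -5, 10; range = 10 − (-15) = 25.
Area = (14 × 25) / 2 = 175.

175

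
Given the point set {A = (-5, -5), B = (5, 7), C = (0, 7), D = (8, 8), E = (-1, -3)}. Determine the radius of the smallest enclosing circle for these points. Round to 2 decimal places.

9.19

By Welzl's lemma the MEC is supported by two points (diametrically opposite) or three points (on a circumcircle).
The farthest pair is A–D with squared distance 338. The circle on this segment as diameter has centre (1.5, 1.5) and r² = 338/4 = 84.5.
Check B: distance² to centre = 42.5 ≤ 84.5, so it lies inside.
All remaining points lie in this disk, and no smaller disk contains both endpoints, so this is the minimum enclosing circle.
r = √(84.5) ≈ 9.19.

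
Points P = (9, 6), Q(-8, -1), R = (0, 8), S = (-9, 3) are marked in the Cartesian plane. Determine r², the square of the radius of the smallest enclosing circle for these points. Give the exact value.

85.0408

The minimum enclosing circle is determined by three boundary points: P, Q, S.
Their circumcentre is (0.22, 3.18) with r² = 85.0408.
The farthest remaining point R is at distance² 23.2808 ≤ 85.0408.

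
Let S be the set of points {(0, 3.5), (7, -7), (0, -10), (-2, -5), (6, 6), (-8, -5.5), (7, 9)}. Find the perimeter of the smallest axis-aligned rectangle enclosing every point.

Width = max x − min x = 7 − (-8) = 15.
Height = max y − min y = 9 − (-10) = 19.
Perimeter = 2(15 + 19) = 68.

68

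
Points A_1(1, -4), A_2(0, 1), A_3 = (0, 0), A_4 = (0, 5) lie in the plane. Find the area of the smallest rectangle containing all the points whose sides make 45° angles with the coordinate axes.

In coordinates u = x + y, v = x − y the rectangle is axis-aligned; the map (x,y)→(u,v) scales areas by 2.
u-values: -3, 1, 0, 5; range = 5 − (-3) = 8.
v-values: 5, -1, 0, -5; range = 5 − (-5) = 10.
Area = (8 × 10) / 2 = 40.

40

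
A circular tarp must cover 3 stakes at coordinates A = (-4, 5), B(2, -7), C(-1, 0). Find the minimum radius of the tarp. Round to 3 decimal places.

6.708

Side lengths²: AB² = 180, AC² = 34, BC² = 58.
Since AB² = 180 ≥ 58 + 34 = 92, the angle opposite AB is not acute, so the smallest enclosing circle has AB as diameter.
Centre = midpoint of AB = (-1, -1), r² = 180/4 = 45.
r = √45 ≈ 6.708.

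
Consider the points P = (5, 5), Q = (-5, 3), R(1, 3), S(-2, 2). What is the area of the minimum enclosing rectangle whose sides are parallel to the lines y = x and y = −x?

In coordinates u = x + y, v = x − y the rectangle is axis-aligned; the map (x,y)→(u,v) scales areas by 2.
u-values: 10, -2, 4, 0; range = 10 − (-2) = 12.
v-values: 0, -8, -2, -4; range = 0 − (-8) = 8.
Area = (12 × 8) / 2 = 48.

48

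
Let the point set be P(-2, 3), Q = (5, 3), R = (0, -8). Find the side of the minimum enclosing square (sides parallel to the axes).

The bounding box has width 7 and height 11.
An axis-aligned square enclosing the set must have side ≥ max(width, height).
So the minimum side is max(7, 11) = 11.

11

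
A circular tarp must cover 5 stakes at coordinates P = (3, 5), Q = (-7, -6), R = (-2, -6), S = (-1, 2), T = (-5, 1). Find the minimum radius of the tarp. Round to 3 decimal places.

A smallest enclosing disk is always determined by at most three of the input points on its boundary.
The farthest pair is P–Q with squared distance 221. The circle on this segment as diameter has centre (-2, -0.5) and r² = 221/4 = 55.25.
Check R: distance² to centre = 30.25 ≤ 55.25, so it lies inside.
All remaining points lie in this disk, and no smaller disk contains both endpoints, so this is the minimum enclosing circle.
r = √(55.25) ≈ 7.433.

7.433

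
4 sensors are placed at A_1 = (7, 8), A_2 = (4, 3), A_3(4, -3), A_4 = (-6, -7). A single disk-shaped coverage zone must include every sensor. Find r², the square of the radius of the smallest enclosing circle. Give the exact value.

By Welzl's lemma the MEC is supported by two points (diametrically opposite) or three points (on a circumcircle).
The farthest pair is A_1–A_4 with squared distance 394. The circle on this segment as diameter has centre (0.5, 0.5) and r² = 394/4 = 98.5.
Check A_2: distance² to centre = 18.5 ≤ 98.5, so it lies inside.
All remaining points lie in this disk, and no smaller disk contains both endpoints, so this is the minimum enclosing circle.

98.5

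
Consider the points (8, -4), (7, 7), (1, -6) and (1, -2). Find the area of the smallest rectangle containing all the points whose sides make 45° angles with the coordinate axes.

114

In coordinates u = x + y, v = x − y the rectangle is axis-aligned; the map (x,y)→(u,v) scales areas by 2.
u-values: 4, 14, -5, -1; range = 14 − (-5) = 19.
v-values: 12, 0, 7, 3; range = 12 − 0 = 12.
Area = (19 × 12) / 2 = 114.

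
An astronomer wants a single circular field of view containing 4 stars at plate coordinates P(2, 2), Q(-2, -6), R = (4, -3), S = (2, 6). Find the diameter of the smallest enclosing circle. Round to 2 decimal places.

12.65

By Welzl's lemma the MEC is supported by two points (diametrically opposite) or three points (on a circumcircle).
The farthest pair is Q–S with squared distance 160. The circle on this segment as diameter has centre (0, 0) and r² = 160/4 = 40.
Check P: distance² to centre = 8 ≤ 40, so it lies inside.
All remaining points lie in this disk, and no smaller disk contains both endpoints, so this is the minimum enclosing circle.
Diameter = 2r = 2√40 ≈ 12.65.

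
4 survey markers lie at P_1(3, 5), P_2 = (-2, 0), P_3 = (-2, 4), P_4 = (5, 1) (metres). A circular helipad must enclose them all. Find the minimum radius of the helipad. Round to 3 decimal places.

3.847

A smallest enclosing disk is always determined by at most three of the input points on its boundary.
The minimum enclosing circle is determined by three boundary points: P_2, P_3, P_4.
Their circumcentre is (9/7, 2) with r² = 725/49.
The farthest remaining point P_1 is at distance² 585/49 ≤ 725/49.
r = √(725/49) ≈ 3.847.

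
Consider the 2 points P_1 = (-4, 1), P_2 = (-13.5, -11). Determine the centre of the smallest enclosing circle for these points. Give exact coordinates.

(-8.75, -5)

The smallest circle enclosing two points has them as diameter endpoints.
Centre = midpoint = (-8.75, -5); r² = |P_1P_2|²/4 = 234.25/4 = 58.5625.
Centre = (-8.75, -5).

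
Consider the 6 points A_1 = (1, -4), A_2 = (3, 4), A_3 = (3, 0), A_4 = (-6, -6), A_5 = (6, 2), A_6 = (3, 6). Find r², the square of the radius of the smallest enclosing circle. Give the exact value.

8125/144

A smallest enclosing disk is always determined by at most three of the input points on its boundary.
The minimum enclosing circle is determined by three boundary points: A_4, A_5, A_6.
Their circumcentre is (-7/6, -0.25) with r² = 8125/144.
The farthest remaining point A_2 is at distance² 5101/144 ≤ 8125/144.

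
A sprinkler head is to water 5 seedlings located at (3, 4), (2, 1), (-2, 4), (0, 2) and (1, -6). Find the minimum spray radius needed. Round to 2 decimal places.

The minimum enclosing circle of a finite set is fixed by two of the points (as a diameter) or three (as a circumcircle).
The minimum enclosing circle is determined by three boundary points: (3, 4), (-2, 4), (1, -6).
Their circumcentre is (0.5, -0.7) with r² = 28.34.
The farthest remaining point (0, 2) is at distance² 7.54 ≤ 28.34.
r = √(28.34) ≈ 5.32.

5.32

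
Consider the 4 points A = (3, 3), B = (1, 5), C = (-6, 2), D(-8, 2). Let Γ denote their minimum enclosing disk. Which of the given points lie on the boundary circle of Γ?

A, D

A smallest enclosing disk is always determined by at most three of the input points on its boundary.
The farthest pair is A–D with squared distance 122. The circle on this segment as diameter has centre (-2.5, 2.5) and r² = 122/4 = 30.5.
Check B: distance² to centre = 18.5 ≤ 30.5, so it lies inside.
All remaining points lie in this disk, and no smaller disk contains both endpoints, so this is the minimum enclosing circle.
The points at distance exactly r from the centre are A, D — 2 points.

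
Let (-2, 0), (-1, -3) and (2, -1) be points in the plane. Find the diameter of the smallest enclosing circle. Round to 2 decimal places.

4.27

Call the three points A, B, C in the order given.
Side lengths²: AB² = 10, AC² = 17, BC² = 13.
Since AC² = 17 < 13 + 10 = 23, the triangle is acute, so the smallest enclosing circle is the circumcircle.
Circumcentre = (-3/22, -23/22), r² = 1105/242.
Diameter = 2r = 2√(1105/242) ≈ 4.27.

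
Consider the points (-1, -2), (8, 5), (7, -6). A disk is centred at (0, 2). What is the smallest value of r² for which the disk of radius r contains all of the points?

113

The required radius is the distance from (0, 2) to the farthest point.
Squared distances: 17, 73, 113.
Maximum is 113, attained at (7, -6).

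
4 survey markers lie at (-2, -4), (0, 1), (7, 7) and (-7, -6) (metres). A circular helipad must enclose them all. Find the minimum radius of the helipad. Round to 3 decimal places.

The minimum enclosing circle of a finite set is fixed by two of the points (as a diameter) or three (as a circumcircle).
The farthest pair is (7, 7)–(-7, -6) with squared distance 365. The circle on this segment as diameter has centre (0, 0.5) and r² = 365/4 = 91.25.
Check (-2, -4): distance² to centre = 24.25 ≤ 91.25, so it lies inside.
All remaining points lie in this disk, and no smaller disk contains both endpoints, so this is the minimum enclosing circle.
r = √(91.25) ≈ 9.552.

9.552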